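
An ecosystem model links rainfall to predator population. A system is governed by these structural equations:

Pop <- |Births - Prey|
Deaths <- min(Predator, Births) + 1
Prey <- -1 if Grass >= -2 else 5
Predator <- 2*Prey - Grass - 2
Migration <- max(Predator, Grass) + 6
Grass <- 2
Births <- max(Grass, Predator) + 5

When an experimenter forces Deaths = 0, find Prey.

Under do(Deaths=0), the mechanism Deaths <- min(Predator, Births) + 1 is discarded; Deaths is fixed at 0.
No directed path runs from Deaths to Prey, so Prey keeps its natural value.
Prey = -1 if Grass >= -2 else 5  [with Grass=2]  = -1

-1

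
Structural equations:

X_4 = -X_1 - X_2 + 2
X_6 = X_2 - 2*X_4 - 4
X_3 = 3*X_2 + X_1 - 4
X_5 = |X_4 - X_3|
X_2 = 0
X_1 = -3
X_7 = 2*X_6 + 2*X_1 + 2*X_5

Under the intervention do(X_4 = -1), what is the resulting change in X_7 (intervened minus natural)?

The intervention breaks the incoming arrows to X_4: X_4 = -X_1 - X_2 + 2 no longer applies, and X_4 = -1.
X_3 = 3*X_2 + X_1 - 4  [with X_2=0, X_1=-3]  = -7
X_5 = |X_4 - X_3|  [with X_4=-1, X_3=-7]  = 6
X_6 = X_2 - 2*X_4 - 4  [with X_2=0, X_4=-1]  = -2
X_7 = 2*X_6 + 2*X_1 + 2*X_5  [with X_6=-2, X_1=-3, X_5=6]  = 2
Without intervention: X_3 = 3*X_2 + X_1 - 4  [with X_2=0, X_1=-3]  = -7; X_4 = -X_1 - X_2 + 2  [with X_1=-3, X_2=0]  = 5; X_5 = |X_4 - X_3|  [with X_4=5, X_3=-7]  = 12; X_6 = X_2 - 2*X_4 - 4  [with X_2=0, X_4=5]  = -14; X_7 = 2*X_6 + 2*X_1 + 2*X_5  [with X_6=-14, X_1=-3, X_5=12]  = -10.
Change = 2 − (-10) = 12.

12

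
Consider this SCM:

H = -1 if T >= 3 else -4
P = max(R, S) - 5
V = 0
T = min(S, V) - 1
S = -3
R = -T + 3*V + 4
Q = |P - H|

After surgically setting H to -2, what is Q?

Under do(H=-2), the mechanism H = -1 if T >= 3 else -4 is discarded; H is fixed at -2.
T = min(S, V) - 1  [with S=-3, V=0]  = -4
R = -T + 3*V + 4  [with T=-4, V=0]  = 8
P = max(R, S) - 5  [with R=8, S=-3]  = 3
Q = |P - H|  [with P=3, H=-2]  = 5

5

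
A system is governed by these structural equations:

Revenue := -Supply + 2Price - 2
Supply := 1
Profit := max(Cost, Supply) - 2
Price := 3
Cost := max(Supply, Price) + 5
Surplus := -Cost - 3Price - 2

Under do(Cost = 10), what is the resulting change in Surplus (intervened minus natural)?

-2

The intervention breaks the incoming arrows to Cost: Cost := max(Supply, Price) + 5 no longer applies, and Cost = 10.
Surplus = -Cost - 3Price - 2  [with Cost=10, Price=3]  = -21
Without intervention: Cost = max(Supply, Price) + 5  [with Supply=1, Price=3]  = 8; Surplus = -Cost - 3Price - 2  [with Cost=8, Price=3]  = -19.
Change = -21 − (-19) = -2.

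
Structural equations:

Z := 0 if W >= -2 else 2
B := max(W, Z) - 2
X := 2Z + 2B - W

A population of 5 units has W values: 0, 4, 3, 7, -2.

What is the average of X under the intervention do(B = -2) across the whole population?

-6.4

do(B=-2) breaks B's dependence on W. With B=-2 fixed, X across the units is -4, -8, -7, -11, -2, mean -6.4.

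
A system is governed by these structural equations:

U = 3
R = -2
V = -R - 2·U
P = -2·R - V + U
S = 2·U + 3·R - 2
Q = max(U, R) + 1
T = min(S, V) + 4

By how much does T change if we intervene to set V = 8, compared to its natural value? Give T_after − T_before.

2

The intervention breaks the incoming arrows to V: V = -R - 2·U no longer applies, and V = 8.
S = 2·U + 3·R - 2  [with U=3, R=-2]  = -2
T = min(S, V) + 4  [with S=-2, V=8]  = 2
Without intervention: V = -R - 2·U  [with R=-2, U=3]  = -4; S = 2·U + 3·R - 2  [with U=3, R=-2]  = -2; T = min(S, V) + 4  [with S=-2, V=-4]  = 0.
Change = 2 − 0 = 2.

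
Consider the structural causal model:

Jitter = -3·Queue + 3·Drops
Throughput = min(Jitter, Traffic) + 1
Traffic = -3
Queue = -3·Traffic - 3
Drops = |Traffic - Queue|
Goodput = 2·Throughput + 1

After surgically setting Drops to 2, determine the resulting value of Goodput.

-21

The intervention breaks the incoming arrows to Drops: Drops = |Traffic - Queue| no longer applies, and Drops = 2.
Queue = -3·Traffic - 3  [with Traffic=-3]  = 6
Jitter = -3·Queue + 3·Drops  [with Queue=6, Drops=2]  = -12
Throughput = min(Jitter, Traffic) + 1  [with Jitter=-12, Traffic=-3]  = -11
Goodput = 2·Throughput + 1  [with Throughput=-11]  = -21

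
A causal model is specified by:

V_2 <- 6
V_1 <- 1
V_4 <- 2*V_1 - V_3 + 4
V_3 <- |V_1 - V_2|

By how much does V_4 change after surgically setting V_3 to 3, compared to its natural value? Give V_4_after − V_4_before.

2

The intervention breaks the incoming arrows to V_3: V_3 <- |V_1 - V_2| no longer applies, and V_3 = 3.
V_4 = 2*V_1 - V_3 + 4  [with V_1=1, V_3=3]  = 3
Without intervention: V_3 = |V_1 - V_2|  [with V_1=1, V_2=6]  = 5; V_4 = 2*V_1 - V_3 + 4  [with V_1=1, V_3=5]  = 1.
Change = 3 − 1 = 2.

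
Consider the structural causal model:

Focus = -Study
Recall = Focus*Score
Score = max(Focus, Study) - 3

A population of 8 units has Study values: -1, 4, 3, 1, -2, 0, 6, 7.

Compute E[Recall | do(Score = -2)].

4.5

Under do(Score=-2), Score's equation is replaced by Score=-2 for every unit. Per-unit Recall: -2, 8, 6, 2, -4, 0, 12, 14. Mean = 4.5.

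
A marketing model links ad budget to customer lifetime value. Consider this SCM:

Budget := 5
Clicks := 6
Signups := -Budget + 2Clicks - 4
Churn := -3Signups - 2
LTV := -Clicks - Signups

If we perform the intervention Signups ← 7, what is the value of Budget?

5

Under do(Signups=7), the mechanism Signups := -Budget + 2Clicks - 4 is discarded; Signups is fixed at 7.
Budget is not downstream of the intervention, so its value is determined by the original equations.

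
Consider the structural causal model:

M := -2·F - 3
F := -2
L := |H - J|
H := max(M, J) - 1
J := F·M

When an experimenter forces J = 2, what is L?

1

do(J=2) replaces the equation J := F·M with the constant J = 2.
M = -2·F - 3  [with F=-2]  = 1
H = max(M, J) - 1  [with M=1, J=2]  = 1
L = |H - J|  [with H=1, J=2]  = 1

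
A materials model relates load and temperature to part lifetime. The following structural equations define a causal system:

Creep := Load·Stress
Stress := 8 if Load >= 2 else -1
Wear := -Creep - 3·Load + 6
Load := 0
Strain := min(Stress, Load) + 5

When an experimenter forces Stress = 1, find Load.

0

Under do(Stress=1), the mechanism Stress := 8 if Load >= 2 else -1 is discarded; Stress is fixed at 1.
Load is not downstream of the intervention, so its value is determined by the original equations.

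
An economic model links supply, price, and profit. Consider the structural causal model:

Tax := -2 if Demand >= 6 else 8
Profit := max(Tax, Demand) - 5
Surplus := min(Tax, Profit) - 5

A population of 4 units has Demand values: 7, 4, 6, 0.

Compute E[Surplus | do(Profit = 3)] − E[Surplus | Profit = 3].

do(Profit=3) breaks Profit's dependence on Demand. With Profit=3 fixed, Surplus across the units is -7, -2, -7, -2, mean -4.5.
Observing Profit=3 restricts to units where Profit's equation naturally yields 3: Demand ∈ {4, 0}. In that subpopulation Surplus = -2, -2, mean -2.
Difference = -4.5 − (-2) = -2.5.

-2.5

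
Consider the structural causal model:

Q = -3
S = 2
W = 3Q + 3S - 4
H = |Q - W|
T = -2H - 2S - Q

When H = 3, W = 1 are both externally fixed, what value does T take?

The joint intervention fixes H = 3, W = 1, removing each variable's own equation.
T = -2H - 2S - Q  [with H=3, S=2, Q=-3]  = -7

-7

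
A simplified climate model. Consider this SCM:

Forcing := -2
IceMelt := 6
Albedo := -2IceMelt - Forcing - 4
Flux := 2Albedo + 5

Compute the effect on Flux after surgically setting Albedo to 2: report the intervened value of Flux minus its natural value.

The intervention breaks the incoming arrows to Albedo: Albedo := -2IceMelt - Forcing - 4 no longer applies, and Albedo = 2.
Flux = 2Albedo + 5  [with Albedo=2]  = 9
Without intervention: Albedo = -2IceMelt - Forcing - 4  [with IceMelt=6, Forcing=-2]  = -14; Flux = 2Albedo + 5  [with Albedo=-14]  = -23.
Change = 9 − (-23) = 32.

32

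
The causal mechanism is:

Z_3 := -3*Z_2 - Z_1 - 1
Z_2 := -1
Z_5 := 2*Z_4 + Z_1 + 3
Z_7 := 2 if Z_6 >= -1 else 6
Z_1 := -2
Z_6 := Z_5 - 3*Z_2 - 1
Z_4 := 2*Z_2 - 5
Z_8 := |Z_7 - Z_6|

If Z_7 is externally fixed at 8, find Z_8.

do(Z_7=8) replaces the equation Z_7 := 2 if Z_6 >= -1 else 6 with the constant Z_7 = 8.
Z_4 = 2*Z_2 - 5  [with Z_2=-1]  = -7
Z_5 = 2*Z_4 + Z_1 + 3  [with Z_4=-7, Z_1=-2]  = -13
Z_6 = Z_5 - 3*Z_2 - 1  [with Z_5=-13, Z_2=-1]  = -11
Z_8 = |Z_7 - Z_6|  [with Z_7=8, Z_6=-11]  = 19

19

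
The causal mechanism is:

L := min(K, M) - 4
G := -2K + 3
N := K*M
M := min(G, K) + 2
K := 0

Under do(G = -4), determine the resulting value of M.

-2

The intervention breaks the incoming arrows to G: G := -2K + 3 no longer applies, and G = -4.
M = min(G, K) + 2  [with G=-4, K=0]  = -2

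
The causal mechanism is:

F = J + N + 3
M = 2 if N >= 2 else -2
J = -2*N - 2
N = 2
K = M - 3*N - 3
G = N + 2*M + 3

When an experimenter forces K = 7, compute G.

The intervention breaks the incoming arrows to K: K = M - 3*N - 3 no longer applies, and K = 7.
G is not downstream of the intervention, so its value is determined by the original equations.
M = 2 if N >= 2 else -2  [with N=2]  = 2
G = N + 2*M + 3  [with N=2, M=2]  = 9

9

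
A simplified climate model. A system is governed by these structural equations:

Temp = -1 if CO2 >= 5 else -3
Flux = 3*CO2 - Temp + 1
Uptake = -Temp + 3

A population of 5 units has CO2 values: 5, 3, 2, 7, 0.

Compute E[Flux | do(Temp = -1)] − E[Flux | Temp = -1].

-7.8

The intervention sets Temp=-1 in all 5 units regardless of CO2. Recomputing Flux per unit gives 17, 11, 8, 23, 2; average 12.2.
Observing Temp=-1 restricts to units where Temp's equation naturally yields -1: CO2 ∈ {5, 7}. In that subpopulation Flux = 17, 23, mean 20.
Difference = 12.2 − 20 = -7.8.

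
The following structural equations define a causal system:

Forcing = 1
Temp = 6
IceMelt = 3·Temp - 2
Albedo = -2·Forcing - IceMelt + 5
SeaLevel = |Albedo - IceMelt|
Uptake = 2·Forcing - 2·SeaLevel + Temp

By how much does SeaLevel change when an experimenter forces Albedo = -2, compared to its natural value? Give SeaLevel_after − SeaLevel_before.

Intervening sets Albedo = -2 and removes its equation (Albedo = -2·Forcing - IceMelt + 5).
IceMelt = 3·Temp - 2  [with Temp=6]  = 16
SeaLevel = |Albedo - IceMelt|  [with Albedo=-2, IceMelt=16]  = 18
Without intervention: IceMelt = 3·Temp - 2  [with Temp=6]  = 16; Albedo = -2·Forcing - IceMelt + 5  [with Forcing=1, IceMelt=16]  = -13; SeaLevel = |Albedo - IceMelt|  [with Albedo=-13, IceMelt=16]  = 29.
Change = 18 − 29 = -11.

-11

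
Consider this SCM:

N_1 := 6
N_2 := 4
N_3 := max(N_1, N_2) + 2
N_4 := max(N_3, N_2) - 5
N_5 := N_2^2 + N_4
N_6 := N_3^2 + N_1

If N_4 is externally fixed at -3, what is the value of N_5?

13

Intervening sets N_4 = -3 and removes its equation (N_4 := max(N_3, N_2) - 5).
N_5 = N_2^2 + N_4  [with N_2=4, N_4=-3]  = 13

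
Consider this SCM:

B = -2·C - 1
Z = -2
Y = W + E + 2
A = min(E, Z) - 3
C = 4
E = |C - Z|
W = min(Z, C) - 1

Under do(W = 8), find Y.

16

The intervention breaks the incoming arrows to W: W = min(Z, C) - 1 no longer applies, and W = 8.
E = |C - Z|  [with C=4, Z=-2]  = 6
Y = W + E + 2  [with W=8, E=6]  = 16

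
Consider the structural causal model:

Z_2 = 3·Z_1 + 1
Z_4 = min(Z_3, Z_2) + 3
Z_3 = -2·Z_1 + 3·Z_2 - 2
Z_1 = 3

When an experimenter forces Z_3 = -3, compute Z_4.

The intervention breaks the incoming arrows to Z_3: Z_3 = -2·Z_1 + 3·Z_2 - 2 no longer applies, and Z_3 = -3.
Z_2 = 3·Z_1 + 1  [with Z_1=3]  = 10
Z_4 = min(Z_3, Z_2) + 3  [with Z_3=-3, Z_2=10]  = 0

0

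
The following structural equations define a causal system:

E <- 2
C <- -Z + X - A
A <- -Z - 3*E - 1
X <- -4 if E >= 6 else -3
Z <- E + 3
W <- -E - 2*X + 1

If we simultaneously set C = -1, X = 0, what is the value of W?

Setting C = -1, X = 0 by intervention discards those variables' equations.
W = -E - 2*X + 1  [with E=2, X=0]  = -1

-1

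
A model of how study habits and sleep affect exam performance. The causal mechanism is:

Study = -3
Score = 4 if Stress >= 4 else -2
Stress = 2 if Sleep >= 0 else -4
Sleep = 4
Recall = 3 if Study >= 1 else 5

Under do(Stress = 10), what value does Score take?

4

The intervention breaks the incoming arrows to Stress: Stress = 2 if Sleep >= 0 else -4 no longer applies, and Stress = 10.
Score = 4 if Stress >= 4 else -2  [with Stress=10]  = 4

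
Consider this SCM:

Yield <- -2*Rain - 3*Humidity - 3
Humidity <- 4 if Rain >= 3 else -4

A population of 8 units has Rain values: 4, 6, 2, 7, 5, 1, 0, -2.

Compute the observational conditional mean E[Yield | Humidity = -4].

8.5

Observing Humidity=-4 restricts to units where Humidity's equation naturally yields -4: Rain ∈ {2, 1, 0, -2}. In that subpopulation Yield = 5, 7, 9, 13, mean 8.5.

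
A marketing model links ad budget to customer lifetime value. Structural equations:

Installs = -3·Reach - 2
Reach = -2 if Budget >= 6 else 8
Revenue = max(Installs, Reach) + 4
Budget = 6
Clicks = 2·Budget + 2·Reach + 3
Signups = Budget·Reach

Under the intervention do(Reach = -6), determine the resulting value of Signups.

-36

do(Reach=-6) replaces the equation Reach = -2 if Budget >= 6 else 8 with the constant Reach = -6.
Signups = Budget·Reach  [with Budget=6, Reach=-6]  = -36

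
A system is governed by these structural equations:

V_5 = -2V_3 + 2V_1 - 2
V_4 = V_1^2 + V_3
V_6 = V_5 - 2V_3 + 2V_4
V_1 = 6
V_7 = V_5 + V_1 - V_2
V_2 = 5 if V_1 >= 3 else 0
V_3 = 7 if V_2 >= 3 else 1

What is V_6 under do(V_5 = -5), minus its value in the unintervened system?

The intervention breaks the incoming arrows to V_5: V_5 = -2V_3 + 2V_1 - 2 no longer applies, and V_5 = -5.
V_2 = 5 if V_1 >= 3 else 0  [with V_1=6]  = 5
V_3 = 7 if V_2 >= 3 else 1  [with V_2=5]  = 7
V_4 = V_1^2 + V_3  [with V_1=6, V_3=7]  = 43
V_6 = V_5 - 2V_3 + 2V_4  [with V_5=-5, V_3=7, V_4=43]  = 67
Without intervention: V_2 = 5 if V_1 >= 3 else 0  [with V_1=6]  = 5; V_3 = 7 if V_2 >= 3 else 1  [with V_2=5]  = 7; V_4 = V_1^2 + V_3  [with V_1=6, V_3=7]  = 43; V_5 = -2V_3 + 2V_1 - 2  [with V_3=7, V_1=6]  = -4; V_6 = V_5 - 2V_3 + 2V_4  [with V_5=-4, V_3=7, V_4=43]  = 68.
Change = 67 − 68 = -1.

-1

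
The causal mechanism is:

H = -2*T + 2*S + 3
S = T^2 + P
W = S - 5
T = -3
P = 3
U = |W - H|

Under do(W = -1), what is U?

34

The intervention breaks the incoming arrows to W: W = S - 5 no longer applies, and W = -1.
S = T^2 + P  [with T=-3, P=3]  = 12
H = -2*T + 2*S + 3  [with T=-3, S=12]  = 33
U = |W - H|  [with W=-1, H=33]  = 34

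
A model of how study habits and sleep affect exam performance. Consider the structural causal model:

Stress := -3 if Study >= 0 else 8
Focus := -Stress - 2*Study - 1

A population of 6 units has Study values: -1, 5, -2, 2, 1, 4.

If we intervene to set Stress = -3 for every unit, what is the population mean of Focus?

-1

The intervention sets Stress=-3 in all 6 units regardless of Study. Recomputing Focus per unit gives 4, -8, 6, -2, 0, -6; average -1.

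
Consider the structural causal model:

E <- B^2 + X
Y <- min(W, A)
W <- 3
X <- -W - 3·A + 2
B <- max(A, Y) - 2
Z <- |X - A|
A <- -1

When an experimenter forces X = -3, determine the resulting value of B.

The intervention breaks the incoming arrows to X: X <- -W - 3·A + 2 no longer applies, and X = -3.
Since B is not a descendant of the intervened variable, it is unaffected.
Y = min(W, A)  [with W=3, A=-1]  = -1
B = max(A, Y) - 2  [with A=-1, Y=-1]  = -3

-3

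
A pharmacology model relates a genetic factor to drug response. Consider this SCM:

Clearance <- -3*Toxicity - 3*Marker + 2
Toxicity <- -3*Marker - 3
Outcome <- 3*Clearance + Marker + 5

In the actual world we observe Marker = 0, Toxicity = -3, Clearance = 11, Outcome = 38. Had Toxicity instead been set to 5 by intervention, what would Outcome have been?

Under do(Toxicity=5), the mechanism Toxicity <- -3*Marker - 3 is discarded; Toxicity is fixed at 5.
Clearance = -3*Toxicity - 3*Marker + 2  [with Toxicity=5, Marker=0]  = -13
Outcome = 3*Clearance + Marker + 5  [with Clearance=-13, Marker=0]  = -34

-34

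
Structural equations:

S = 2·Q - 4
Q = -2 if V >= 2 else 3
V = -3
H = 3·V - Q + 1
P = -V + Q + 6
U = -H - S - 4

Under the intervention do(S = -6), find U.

13

The intervention breaks the incoming arrows to S: S = 2·Q - 4 no longer applies, and S = -6.
Q = -2 if V >= 2 else 3  [with V=-3]  = 3
H = 3·V - Q + 1  [with V=-3, Q=3]  = -11
U = -H - S - 4  [with H=-11, S=-6]  = 13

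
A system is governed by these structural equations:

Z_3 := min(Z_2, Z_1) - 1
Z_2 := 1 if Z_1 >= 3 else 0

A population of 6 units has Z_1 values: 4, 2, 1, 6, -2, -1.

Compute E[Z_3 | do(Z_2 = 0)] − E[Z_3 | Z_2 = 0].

0.25

Under do(Z_2=0), Z_2's equation is replaced by Z_2=0 for every unit. Per-unit Z_3: -1, -1, -1, -1, -3, -2. Mean = -1.5.
Observing Z_2=0 restricts to units where Z_2's equation naturally yields 0: Z_1 ∈ {2, 1, -2, -1}. In that subpopulation Z_3 = -1, -1, -3, -2, mean -1.75.
Difference = -1.5 − (-1.75) = 0.25.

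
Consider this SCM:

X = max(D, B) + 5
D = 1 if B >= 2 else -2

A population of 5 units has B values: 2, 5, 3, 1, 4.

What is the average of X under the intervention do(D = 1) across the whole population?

8

do(D=1) breaks D's dependence on B. With D=1 fixed, X across the units is 7, 10, 8, 6, 9, mean 8.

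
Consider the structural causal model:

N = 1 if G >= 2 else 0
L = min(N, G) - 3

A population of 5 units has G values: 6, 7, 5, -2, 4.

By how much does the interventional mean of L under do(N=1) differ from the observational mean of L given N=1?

-0.6

The intervention sets N=1 in all 5 units regardless of G. Recomputing L per unit gives -2, -2, -2, -5, -2; average -2.6.
Observing N=1 restricts to units where N's equation naturally yields 1: G ∈ {6, 7, 5, 4}. In that subpopulation L = -2, -2, -2, -2, mean -2.
Difference = -2.6 − (-2) = -0.6.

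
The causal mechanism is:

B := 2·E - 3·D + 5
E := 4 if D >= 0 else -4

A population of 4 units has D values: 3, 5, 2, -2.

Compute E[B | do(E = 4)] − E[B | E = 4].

4

Every unit gets E=4 under the intervention. B values become 4, -2, 7, 19; E[B|do(E=4)] = 7.
E[B|E=4] averages over only the 3 units with E=4 (D = 3, 5, 2): B = 4, -2, 7, mean 3.
Difference = 7 − 3 = 4.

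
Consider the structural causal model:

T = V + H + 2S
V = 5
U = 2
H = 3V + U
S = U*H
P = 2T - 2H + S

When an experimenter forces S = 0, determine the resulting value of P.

10

Under do(S=0), the mechanism S = U*H is discarded; S is fixed at 0.
H = 3V + U  [with V=5, U=2]  = 17
T = V + H + 2S  [with V=5, H=17, S=0]  = 22
P = 2T - 2H + S  [with T=22, H=17, S=0]  = 10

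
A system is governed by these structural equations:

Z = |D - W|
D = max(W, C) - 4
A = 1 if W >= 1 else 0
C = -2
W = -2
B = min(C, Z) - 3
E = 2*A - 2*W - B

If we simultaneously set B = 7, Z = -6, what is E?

-3

Setting B = 7, Z = -6 by intervention discards those variables' equations.
A = 1 if W >= 1 else 0  [with W=-2]  = 0
E = 2*A - 2*W - B  [with A=0, W=-2, B=7]  = -3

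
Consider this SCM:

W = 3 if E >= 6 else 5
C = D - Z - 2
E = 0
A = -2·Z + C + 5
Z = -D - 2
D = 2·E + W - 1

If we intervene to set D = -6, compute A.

-15

The intervention breaks the incoming arrows to D: D = 2·E + W - 1 no longer applies, and D = -6.
Z = -D - 2  [with D=-6]  = 4
C = D - Z - 2  [with D=-6, Z=4]  = -12
A = -2·Z + C + 5  [with Z=4, C=-12]  = -15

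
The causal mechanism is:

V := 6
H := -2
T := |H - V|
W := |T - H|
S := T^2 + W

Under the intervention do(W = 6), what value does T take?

8

Under do(W=6), the mechanism W := |T - H| is discarded; W is fixed at 6.
Since T is not a descendant of the intervened variable, it is unaffected.
T = |H - V|  [with H=-2, V=6]  = 8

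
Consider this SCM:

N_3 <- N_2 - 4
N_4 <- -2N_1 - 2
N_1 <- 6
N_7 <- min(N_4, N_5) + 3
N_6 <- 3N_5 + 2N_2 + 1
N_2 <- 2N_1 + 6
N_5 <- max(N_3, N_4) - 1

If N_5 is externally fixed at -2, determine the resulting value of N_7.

-11

Under do(N_5=-2), the mechanism N_5 <- max(N_3, N_4) - 1 is discarded; N_5 is fixed at -2.
N_4 = -2N_1 - 2  [with N_1=6]  = -14
N_7 = min(N_4, N_5) + 3  [with N_4=-14, N_5=-2]  = -11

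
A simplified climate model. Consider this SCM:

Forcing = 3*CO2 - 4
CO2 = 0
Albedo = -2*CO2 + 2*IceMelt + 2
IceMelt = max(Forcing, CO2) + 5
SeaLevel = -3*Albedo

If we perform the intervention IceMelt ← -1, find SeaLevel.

do(IceMelt=-1) replaces the equation IceMelt = max(Forcing, CO2) + 5 with the constant IceMelt = -1.
Albedo = -2*CO2 + 2*IceMelt + 2  [with CO2=0, IceMelt=-1]  = 0
SeaLevel = -3*Albedo  [with Albedo=0]  = 0

0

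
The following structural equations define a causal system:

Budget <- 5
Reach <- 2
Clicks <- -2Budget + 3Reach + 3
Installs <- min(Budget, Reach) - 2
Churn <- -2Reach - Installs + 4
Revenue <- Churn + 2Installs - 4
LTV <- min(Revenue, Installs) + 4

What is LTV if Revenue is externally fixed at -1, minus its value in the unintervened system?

Intervening sets Revenue = -1 and removes its equation (Revenue <- Churn + 2Installs - 4).
Installs = min(Budget, Reach) - 2  [with Budget=5, Reach=2]  = 0
LTV = min(Revenue, Installs) + 4  [with Revenue=-1, Installs=0]  = 3
Without intervention: Installs = min(Budget, Reach) - 2  [with Budget=5, Reach=2]  = 0; Churn = -2Reach - Installs + 4  [with Reach=2, Installs=0]  = 0; Revenue = Churn + 2Installs - 4  [with Churn=0, Installs=0]  = -4; LTV = min(Revenue, Installs) + 4  [with Revenue=-4, Installs=0]  = 0.
Change = 3 − 0 = 3.

3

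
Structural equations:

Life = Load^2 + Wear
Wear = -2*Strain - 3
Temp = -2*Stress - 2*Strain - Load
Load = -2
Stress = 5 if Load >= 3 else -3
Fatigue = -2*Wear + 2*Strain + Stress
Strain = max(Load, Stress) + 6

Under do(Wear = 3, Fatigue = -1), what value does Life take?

Under do(Wear = 3, Fatigue = -1), each intervened variable's structural equation is replaced by its fixed value.
Life = Load^2 + Wear  [with Load=-2, Wear=3]  = 7

7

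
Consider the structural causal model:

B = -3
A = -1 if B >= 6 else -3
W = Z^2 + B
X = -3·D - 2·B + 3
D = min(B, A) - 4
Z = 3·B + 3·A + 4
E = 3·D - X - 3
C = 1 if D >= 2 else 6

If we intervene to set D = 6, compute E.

24

The intervention breaks the incoming arrows to D: D = min(B, A) - 4 no longer applies, and D = 6.
X = -3·D - 2·B + 3  [with D=6, B=-3]  = -9
E = 3·D - X - 3  [with D=6, X=-9]  = 24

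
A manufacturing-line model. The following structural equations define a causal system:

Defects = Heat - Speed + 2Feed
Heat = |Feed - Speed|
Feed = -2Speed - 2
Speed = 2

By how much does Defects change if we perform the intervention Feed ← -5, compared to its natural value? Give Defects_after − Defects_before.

Under do(Feed=-5), the mechanism Feed = -2Speed - 2 is discarded; Feed is fixed at -5.
Heat = |Feed - Speed|  [with Feed=-5, Speed=2]  = 7
Defects = Heat - Speed + 2Feed  [with Heat=7, Speed=2, Feed=-5]  = -5
Without intervention: Feed = -2Speed - 2  [with Speed=2]  = -6; Heat = |Feed - Speed|  [with Feed=-6, Speed=2]  = 8; Defects = Heat - Speed + 2Feed  [with Heat=8, Speed=2, Feed=-6]  = -6.
Change = -5 − (-6) = 1.

1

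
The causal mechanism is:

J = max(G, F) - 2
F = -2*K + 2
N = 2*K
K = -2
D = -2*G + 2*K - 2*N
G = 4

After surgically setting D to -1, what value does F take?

do(D=-1) replaces the equation D = -2*G + 2*K - 2*N with the constant D = -1.
F is not downstream of the intervention, so its value is determined by the original equations.
F = -2*K + 2  [with K=-2]  = 6

6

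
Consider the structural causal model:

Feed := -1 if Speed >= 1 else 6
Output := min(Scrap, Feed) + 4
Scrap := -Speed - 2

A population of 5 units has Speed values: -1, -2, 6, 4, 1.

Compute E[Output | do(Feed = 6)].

Every unit gets Feed=6 under the intervention. Output values become 3, 4, -4, -2, 1; E[Output|do(Feed=6)] = 0.4.

0.4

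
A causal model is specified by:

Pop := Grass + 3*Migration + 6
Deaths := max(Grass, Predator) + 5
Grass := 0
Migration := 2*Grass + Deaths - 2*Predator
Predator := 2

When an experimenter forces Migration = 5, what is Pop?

21

Intervening sets Migration = 5 and removes its equation (Migration := 2*Grass + Deaths - 2*Predator).
Pop = Grass + 3*Migration + 6  [with Grass=0, Migration=5]  = 21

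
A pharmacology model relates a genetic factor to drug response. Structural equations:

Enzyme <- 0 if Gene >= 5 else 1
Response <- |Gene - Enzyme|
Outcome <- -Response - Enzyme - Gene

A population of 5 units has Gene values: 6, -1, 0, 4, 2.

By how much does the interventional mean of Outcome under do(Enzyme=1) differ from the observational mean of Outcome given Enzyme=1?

The intervention sets Enzyme=1 in all 5 units regardless of Gene. Recomputing Outcome per unit gives -12, -2, -2, -8, -4; average -5.6.
Conditioning on Enzyme=1 selects the 4 unit(s) with Gene ∈ {-1, 0, 4, 2}. Their Outcome values: -2, -2, -8, -4. Mean = -4.
Difference = -5.6 − (-4) = -1.6.

-1.6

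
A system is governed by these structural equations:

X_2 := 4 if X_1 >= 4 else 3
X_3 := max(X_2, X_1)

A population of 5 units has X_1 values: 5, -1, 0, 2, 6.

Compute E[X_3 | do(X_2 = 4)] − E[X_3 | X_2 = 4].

Under do(X_2=4), X_2's equation is replaced by X_2=4 for every unit. Per-unit X_3: 5, 4, 4, 4, 6. Mean = 4.6.
E[X_3|X_2=4] averages over only the 2 units with X_2=4 (X_1 = 5, 6): X_3 = 5, 6, mean 5.5.
Difference = 4.6 − 5.5 = -0.9.

-0.9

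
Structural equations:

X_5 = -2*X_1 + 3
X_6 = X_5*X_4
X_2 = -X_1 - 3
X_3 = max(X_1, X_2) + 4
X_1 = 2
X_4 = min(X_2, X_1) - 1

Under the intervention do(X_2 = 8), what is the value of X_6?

-1

Under do(X_2=8), the mechanism X_2 = -X_1 - 3 is discarded; X_2 is fixed at 8.
X_4 = min(X_2, X_1) - 1  [with X_2=8, X_1=2]  = 1
X_5 = -2*X_1 + 3  [with X_1=2]  = -1
X_6 = X_5*X_4  [with X_5=-1, X_4=1]  = -1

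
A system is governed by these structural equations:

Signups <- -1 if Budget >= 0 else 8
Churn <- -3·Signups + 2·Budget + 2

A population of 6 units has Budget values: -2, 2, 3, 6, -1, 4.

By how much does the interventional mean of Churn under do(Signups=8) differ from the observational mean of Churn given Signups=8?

7

do(Signups=8) breaks Signups's dependence on Budget. With Signups=8 fixed, Churn across the units is -26, -18, -16, -10, -24, -14, mean -18.
Conditioning on Signups=8 selects the 2 unit(s) with Budget ∈ {-2, -1}. Their Churn values: -26, -24. Mean = -25.
Difference = -18 − (-25) = 7.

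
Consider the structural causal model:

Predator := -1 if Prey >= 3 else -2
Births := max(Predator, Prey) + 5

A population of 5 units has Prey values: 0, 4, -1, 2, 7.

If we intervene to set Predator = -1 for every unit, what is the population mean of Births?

7.4

Under do(Predator=-1), Predator's equation is replaced by Predator=-1 for every unit. Per-unit Births: 5, 9, 4, 7, 12. Mean = 7.4.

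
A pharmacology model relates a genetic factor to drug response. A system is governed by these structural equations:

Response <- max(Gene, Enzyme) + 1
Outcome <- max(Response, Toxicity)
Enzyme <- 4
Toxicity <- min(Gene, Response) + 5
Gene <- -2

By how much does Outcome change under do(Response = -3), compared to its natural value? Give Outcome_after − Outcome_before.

do(Response=-3) replaces the equation Response <- max(Gene, Enzyme) + 1 with the constant Response = -3.
Toxicity = min(Gene, Response) + 5  [with Gene=-2, Response=-3]  = 2
Outcome = max(Response, Toxicity)  [with Response=-3, Toxicity=2]  = 2
Without intervention: Response = max(Gene, Enzyme) + 1  [with Gene=-2, Enzyme=4]  = 5; Toxicity = min(Gene, Response) + 5  [with Gene=-2, Response=5]  = 3; Outcome = max(Response, Toxicity)  [with Response=5, Toxicity=3]  = 5.
Change = 2 − 5 = -3.

-3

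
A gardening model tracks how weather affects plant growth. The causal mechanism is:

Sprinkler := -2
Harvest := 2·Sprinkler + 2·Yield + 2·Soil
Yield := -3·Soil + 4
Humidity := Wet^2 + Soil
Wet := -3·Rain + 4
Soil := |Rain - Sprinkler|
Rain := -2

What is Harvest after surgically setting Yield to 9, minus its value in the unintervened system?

10

Intervening sets Yield = 9 and removes its equation (Yield := -3·Soil + 4).
Soil = |Rain - Sprinkler|  [with Rain=-2, Sprinkler=-2]  = 0
Harvest = 2·Sprinkler + 2·Yield + 2·Soil  [with Sprinkler=-2, Yield=9, Soil=0]  = 14
Without intervention: Soil = |Rain - Sprinkler|  [with Rain=-2, Sprinkler=-2]  = 0; Yield = -3·Soil + 4  [with Soil=0]  = 4; Harvest = 2·Sprinkler + 2·Yield + 2·Soil  [with Sprinkler=-2, Yield=4, Soil=0]  = 4.
Change = 14 − 4 = 10.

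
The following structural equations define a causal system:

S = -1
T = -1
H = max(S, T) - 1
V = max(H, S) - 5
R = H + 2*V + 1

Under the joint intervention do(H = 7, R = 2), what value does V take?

The joint intervention fixes H = 7, R = 2, removing each variable's own equation.
V = max(H, S) - 5  [with H=7, S=-1]  = 2

2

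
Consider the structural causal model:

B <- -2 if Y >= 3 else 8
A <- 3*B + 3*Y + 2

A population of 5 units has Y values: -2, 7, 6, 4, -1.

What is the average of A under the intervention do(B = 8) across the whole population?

34.4

Under do(B=8), B's equation is replaced by B=8 for every unit. Per-unit A: 20, 47, 44, 38, 23. Mean = 34.4.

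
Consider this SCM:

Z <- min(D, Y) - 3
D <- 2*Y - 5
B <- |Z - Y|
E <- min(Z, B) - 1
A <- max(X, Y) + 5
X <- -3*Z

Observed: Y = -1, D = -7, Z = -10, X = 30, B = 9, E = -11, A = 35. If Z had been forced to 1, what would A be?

The intervention breaks the incoming arrows to Z: Z <- min(D, Y) - 3 no longer applies, and Z = 1.
X = -3*Z  [with Z=1]  = -3
A = max(X, Y) + 5  [with X=-3, Y=-1]  = 4

4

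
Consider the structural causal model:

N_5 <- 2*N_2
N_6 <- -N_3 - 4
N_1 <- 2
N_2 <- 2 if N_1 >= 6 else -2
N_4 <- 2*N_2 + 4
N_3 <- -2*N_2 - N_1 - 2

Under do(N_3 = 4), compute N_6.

The intervention breaks the incoming arrows to N_3: N_3 <- -2*N_2 - N_1 - 2 no longer applies, and N_3 = 4.
N_6 = -N_3 - 4  [with N_3=4]  = -8

-8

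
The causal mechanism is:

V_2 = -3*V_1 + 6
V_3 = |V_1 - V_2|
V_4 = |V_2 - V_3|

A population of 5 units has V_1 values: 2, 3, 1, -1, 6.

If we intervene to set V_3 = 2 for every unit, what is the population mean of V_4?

5.8

The intervention sets V_3=2 in all 5 units regardless of V_1. Recomputing V_4 per unit gives 2, 5, 1, 7, 14; average 5.8.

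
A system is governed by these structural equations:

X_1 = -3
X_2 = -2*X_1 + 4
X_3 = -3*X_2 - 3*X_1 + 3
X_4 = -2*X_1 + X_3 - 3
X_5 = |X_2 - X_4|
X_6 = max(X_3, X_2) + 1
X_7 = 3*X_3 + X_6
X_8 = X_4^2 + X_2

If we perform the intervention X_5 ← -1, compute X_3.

-18

do(X_5=-1) replaces the equation X_5 = |X_2 - X_4| with the constant X_5 = -1.
X_3 is not downstream of the intervention, so its value is determined by the original equations.
X_2 = -2*X_1 + 4  [with X_1=-3]  = 10
X_3 = -3*X_2 - 3*X_1 + 3  [with X_2=10, X_1=-3]  = -18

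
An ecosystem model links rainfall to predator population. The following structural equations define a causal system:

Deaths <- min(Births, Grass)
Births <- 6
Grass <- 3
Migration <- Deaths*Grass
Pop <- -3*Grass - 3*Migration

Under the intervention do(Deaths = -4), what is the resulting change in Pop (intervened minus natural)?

do(Deaths=-4) replaces the equation Deaths <- min(Births, Grass) with the constant Deaths = -4.
Migration = Deaths*Grass  [with Deaths=-4, Grass=3]  = -12
Pop = -3*Grass - 3*Migration  [with Grass=3, Migration=-12]  = 27
Without intervention: Deaths = min(Births, Grass)  [with Births=6, Grass=3]  = 3; Migration = Deaths*Grass  [with Deaths=3, Grass=3]  = 9; Pop = -3*Grass - 3*Migration  [with Grass=3, Migration=9]  = -36.
Change = 27 − (-36) = 63.

63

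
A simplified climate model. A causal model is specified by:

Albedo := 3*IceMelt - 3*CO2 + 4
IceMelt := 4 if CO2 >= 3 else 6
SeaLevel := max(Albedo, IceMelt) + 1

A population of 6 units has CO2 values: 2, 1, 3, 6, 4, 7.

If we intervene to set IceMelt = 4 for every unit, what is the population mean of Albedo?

Every unit gets IceMelt=4 under the intervention. Albedo values become 10, 13, 7, -2, 4, -5; E[Albedo|do(IceMelt=4)] = 4.5.

4.5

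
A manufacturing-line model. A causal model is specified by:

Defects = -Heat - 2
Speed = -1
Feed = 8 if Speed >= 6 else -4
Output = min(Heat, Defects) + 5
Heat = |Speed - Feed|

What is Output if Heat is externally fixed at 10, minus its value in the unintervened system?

do(Heat=10) replaces the equation Heat = |Speed - Feed| with the constant Heat = 10.
Defects = -Heat - 2  [with Heat=10]  = -12
Output = min(Heat, Defects) + 5  [with Heat=10, Defects=-12]  = -7
Without intervention: Feed = 8 if Speed >= 6 else -4  [with Speed=-1]  = -4; Heat = |Speed - Feed|  [with Speed=-1, Feed=-4]  = 3; Defects = -Heat - 2  [with Heat=3]  = -5; Output = min(Heat, Defects) + 5  [with Heat=3, Defects=-5]  = 0.
Change = -7 − 0 = -7.

-7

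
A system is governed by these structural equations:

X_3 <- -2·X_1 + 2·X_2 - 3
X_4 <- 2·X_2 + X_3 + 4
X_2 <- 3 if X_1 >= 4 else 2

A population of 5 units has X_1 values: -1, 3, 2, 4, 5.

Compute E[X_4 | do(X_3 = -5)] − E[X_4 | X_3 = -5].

-0.2

Every unit gets X_3=-5 under the intervention. X_4 values become 3, 3, 3, 5, 5; E[X_4|do(X_3=-5)] = 3.8.
Conditioning on X_3=-5 selects the 2 unit(s) with X_1 ∈ {3, 4}. Their X_4 values: 3, 5. Mean = 4.
Difference = 3.8 − 4 = -0.2.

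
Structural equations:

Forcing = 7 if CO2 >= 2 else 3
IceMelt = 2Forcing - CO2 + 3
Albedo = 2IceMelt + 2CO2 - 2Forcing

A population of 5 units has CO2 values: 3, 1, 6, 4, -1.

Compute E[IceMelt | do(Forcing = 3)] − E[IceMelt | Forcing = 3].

-2.6

Every unit gets Forcing=3 under the intervention. IceMelt values become 6, 8, 3, 5, 10; E[IceMelt|do(Forcing=3)] = 6.4.
Observing Forcing=3 restricts to units where Forcing's equation naturally yields 3: CO2 ∈ {1, -1}. In that subpopulation IceMelt = 8, 10, mean 9.
Difference = 6.4 − 9 = -2.6.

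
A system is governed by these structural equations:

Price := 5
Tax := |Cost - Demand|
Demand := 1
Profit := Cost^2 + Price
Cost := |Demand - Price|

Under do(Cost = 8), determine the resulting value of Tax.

7

The intervention breaks the incoming arrows to Cost: Cost := |Demand - Price| no longer applies, and Cost = 8.
Tax = |Cost - Demand|  [with Cost=8, Demand=1]  = 7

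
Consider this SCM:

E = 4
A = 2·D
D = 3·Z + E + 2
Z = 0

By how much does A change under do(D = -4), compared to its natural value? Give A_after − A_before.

-20

The intervention breaks the incoming arrows to D: D = 3·Z + E + 2 no longer applies, and D = -4.
A = 2·D  [with D=-4]  = -8
Without intervention: D = 3·Z + E + 2  [with Z=0, E=4]  = 6; A = 2·D  [with D=6]  = 12.
Change = -8 − 12 = -20.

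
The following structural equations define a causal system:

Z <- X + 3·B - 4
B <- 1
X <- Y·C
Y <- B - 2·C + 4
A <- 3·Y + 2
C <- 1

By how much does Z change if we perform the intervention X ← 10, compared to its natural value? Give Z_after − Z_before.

Under do(X=10), the mechanism X <- Y·C is discarded; X is fixed at 10.
Z = X + 3·B - 4  [with X=10, B=1]  = 9
Without intervention: Y = B - 2·C + 4  [with B=1, C=1]  = 3; X = Y·C  [with Y=3, C=1]  = 3; Z = X + 3·B - 4  [with X=3, B=1]  = 2.
Change = 9 − 2 = 7.

7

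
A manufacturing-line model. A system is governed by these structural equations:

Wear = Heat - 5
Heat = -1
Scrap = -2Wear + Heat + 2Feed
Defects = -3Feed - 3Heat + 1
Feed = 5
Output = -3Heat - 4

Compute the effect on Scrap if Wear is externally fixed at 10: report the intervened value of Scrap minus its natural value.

-32

do(Wear=10) replaces the equation Wear = Heat - 5 with the constant Wear = 10.
Scrap = -2Wear + Heat + 2Feed  [with Wear=10, Heat=-1, Feed=5]  = -11
Without intervention: Wear = Heat - 5  [with Heat=-1]  = -6; Scrap = -2Wear + Heat + 2Feed  [with Wear=-6, Heat=-1, Feed=5]  = 21.
Change = -11 − 21 = -32.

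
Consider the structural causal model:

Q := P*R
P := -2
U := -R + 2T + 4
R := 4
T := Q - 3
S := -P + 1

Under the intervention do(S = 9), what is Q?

do(S=9) replaces the equation S := -P + 1 with the constant S = 9.
Q is not downstream of the intervention, so its value is determined by the original equations.
Q = P*R  [with P=-2, R=4]  = -8

-8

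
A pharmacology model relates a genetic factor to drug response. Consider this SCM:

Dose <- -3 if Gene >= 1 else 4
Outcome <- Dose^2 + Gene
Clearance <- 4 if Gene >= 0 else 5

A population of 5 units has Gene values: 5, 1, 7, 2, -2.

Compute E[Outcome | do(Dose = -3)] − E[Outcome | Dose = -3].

do(Dose=-3) breaks Dose's dependence on Gene. With Dose=-3 fixed, Outcome across the units is 14, 10, 16, 11, 7, mean 11.6.
E[Outcome|Dose=-3] averages over only the 4 units with Dose=-3 (Gene = 5, 1, 7, 2): Outcome = 14, 10, 16, 11, mean 12.75.
Difference = 11.6 − 12.75 = -1.15.

-1.15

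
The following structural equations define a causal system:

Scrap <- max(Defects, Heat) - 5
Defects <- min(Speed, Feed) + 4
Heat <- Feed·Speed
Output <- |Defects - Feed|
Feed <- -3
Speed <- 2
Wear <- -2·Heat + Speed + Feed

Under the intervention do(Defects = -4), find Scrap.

The intervention breaks the incoming arrows to Defects: Defects <- min(Speed, Feed) + 4 no longer applies, and Defects = -4.
Heat = Feed·Speed  [with Feed=-3, Speed=2]  = -6
Scrap = max(Defects, Heat) - 5  [with Defects=-4, Heat=-6]  = -9

-9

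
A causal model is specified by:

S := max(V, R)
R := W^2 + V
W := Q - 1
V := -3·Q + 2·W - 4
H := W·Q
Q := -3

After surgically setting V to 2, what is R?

18

The intervention breaks the incoming arrows to V: V := -3·Q + 2·W - 4 no longer applies, and V = 2.
W = Q - 1  [with Q=-3]  = -4
R = W^2 + V  [with W=-4, V=2]  = 18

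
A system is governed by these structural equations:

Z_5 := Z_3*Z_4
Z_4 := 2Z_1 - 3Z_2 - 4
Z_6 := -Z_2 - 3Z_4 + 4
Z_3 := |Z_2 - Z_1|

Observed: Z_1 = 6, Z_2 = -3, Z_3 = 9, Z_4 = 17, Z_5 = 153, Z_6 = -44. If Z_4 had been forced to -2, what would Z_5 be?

Intervening sets Z_4 = -2 and removes its equation (Z_4 := 2Z_1 - 3Z_2 - 4).
Z_3 = |Z_2 - Z_1|  [with Z_2=-3, Z_1=6]  = 9
Z_5 = Z_3*Z_4  [with Z_3=9, Z_4=-2]  = -18

-18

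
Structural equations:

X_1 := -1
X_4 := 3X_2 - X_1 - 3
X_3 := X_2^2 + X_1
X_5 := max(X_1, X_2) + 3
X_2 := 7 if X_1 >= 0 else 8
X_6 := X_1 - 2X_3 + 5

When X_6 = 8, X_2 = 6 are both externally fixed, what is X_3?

The joint intervention fixes X_6 = 8, X_2 = 6, removing each variable's own equation.
X_3 = X_2^2 + X_1  [with X_2=6, X_1=-1]  = 35

35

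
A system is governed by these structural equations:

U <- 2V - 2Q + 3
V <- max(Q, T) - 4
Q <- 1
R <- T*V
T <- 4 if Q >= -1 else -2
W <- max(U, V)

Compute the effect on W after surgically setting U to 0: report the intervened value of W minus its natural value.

-1

The intervention breaks the incoming arrows to U: U <- 2V - 2Q + 3 no longer applies, and U = 0.
T = 4 if Q >= -1 else -2  [with Q=1]  = 4
V = max(Q, T) - 4  [with Q=1, T=4]  = 0
W = max(U, V)  [with U=0, V=0]  = 0
Without intervention: T = 4 if Q >= -1 else -2  [with Q=1]  = 4; V = max(Q, T) - 4  [with Q=1, T=4]  = 0; U = 2V - 2Q + 3  [with V=0, Q=1]  = 1; W = max(U, V)  [with U=1, V=0]  = 1.
Change = 0 − 1 = -1.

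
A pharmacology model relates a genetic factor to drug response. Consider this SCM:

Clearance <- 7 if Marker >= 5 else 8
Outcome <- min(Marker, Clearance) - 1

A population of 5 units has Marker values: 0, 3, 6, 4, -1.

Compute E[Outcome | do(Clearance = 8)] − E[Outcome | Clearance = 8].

0.9

Under do(Clearance=8), Clearance's equation is replaced by Clearance=8 for every unit. Per-unit Outcome: -1, 2, 5, 3, -2. Mean = 1.4.
Observing Clearance=8 restricts to units where Clearance's equation naturally yields 8: Marker ∈ {0, 3, 4, -1}. In that subpopulation Outcome = -1, 2, 3, -2, mean 0.5.
Difference = 1.4 − 0.5 = 0.9.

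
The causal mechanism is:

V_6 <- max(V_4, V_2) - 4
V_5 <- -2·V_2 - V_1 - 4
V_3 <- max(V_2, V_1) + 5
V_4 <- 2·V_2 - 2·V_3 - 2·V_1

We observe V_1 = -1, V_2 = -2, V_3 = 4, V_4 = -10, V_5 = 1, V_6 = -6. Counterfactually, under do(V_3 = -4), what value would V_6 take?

The intervention breaks the incoming arrows to V_3: V_3 <- max(V_2, V_1) + 5 no longer applies, and V_3 = -4.
V_4 = 2·V_2 - 2·V_3 - 2·V_1  [with V_2=-2, V_3=-4, V_1=-1]  = 6
V_6 = max(V_4, V_2) - 4  [with V_4=6, V_2=-2]  = 2

2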